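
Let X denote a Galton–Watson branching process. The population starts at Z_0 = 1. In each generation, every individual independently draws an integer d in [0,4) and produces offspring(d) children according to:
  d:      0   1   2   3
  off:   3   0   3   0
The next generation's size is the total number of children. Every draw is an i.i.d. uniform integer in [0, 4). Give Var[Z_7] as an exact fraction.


Outcome values over d=0..3: [3, 0, 3, 0]
Σy = 6, Σy² = 18, M = 4
μ = 6/4 = 3/2,  σ² = 18/4 − (3/2)² = 9/4
V_0 = 0, E_0 = 1
V_1 = 9/4·E_0 + (3/2)²·V_0 = 9/4;  E_1 = 3/2
V_2 = 9/4·E_1 + (3/2)²·V_1 = 135/16;  E_2 = 9/4
V_3 = 9/4·E_2 + (3/2)²·V_2 = 1539/64;  E_3 = 27/8
V_4 = 9/4·E_3 + (3/2)²·V_3 = 15795/256;  E_4 = 81/16
V_5 = 9/4·E_4 + (3/2)²·V_4 = 153819/1024;  E_5 = 243/32
V_6 = 9/4·E_5 + (3/2)²·V_5 = 1454355/4096;  E_6 = 729/64
V_7 = 9/4·E_6 + (3/2)²·V_6 = 13509099/16384;  E_7 = 2187/128

13509099/16384


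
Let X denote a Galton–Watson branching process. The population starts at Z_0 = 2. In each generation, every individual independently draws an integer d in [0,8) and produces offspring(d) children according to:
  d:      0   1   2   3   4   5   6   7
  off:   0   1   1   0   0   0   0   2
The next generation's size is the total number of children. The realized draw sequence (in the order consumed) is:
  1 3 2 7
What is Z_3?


2

gen 0: Z_0=2, draws=[1, 3], offspring=[1, 0], Z_1=1
gen 1: Z_1=1, draws=[2], offspring=[1], Z_2=1
gen 2: Z_2=1, draws=[7], offspring=[2], Z_3=2


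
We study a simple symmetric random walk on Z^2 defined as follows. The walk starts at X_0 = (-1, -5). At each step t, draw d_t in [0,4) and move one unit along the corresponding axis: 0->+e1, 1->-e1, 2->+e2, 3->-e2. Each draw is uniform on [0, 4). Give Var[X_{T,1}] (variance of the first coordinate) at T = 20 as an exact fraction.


10

Outcome values over d=0..3: [1, -1, 0, 0]
Σy = 0, Σy² = 2, M = 4
μ = 0/4 = 0,  σ² = 2/4 − (0)² = 1/2
Independent increments: Var[X_20] = 20·σ² = 20·(1/2) = 10


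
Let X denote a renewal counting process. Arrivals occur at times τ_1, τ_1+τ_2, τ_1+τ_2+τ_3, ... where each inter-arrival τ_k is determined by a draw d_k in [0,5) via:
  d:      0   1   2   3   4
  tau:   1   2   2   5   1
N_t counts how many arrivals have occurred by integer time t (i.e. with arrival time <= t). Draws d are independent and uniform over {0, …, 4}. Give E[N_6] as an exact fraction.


Inter-arrival values over d=0..4: [1, 2, 2, 5, 1]
Each d has probability 1/5, so the pmf of τ is: f(1) = 2/5, f(2) = 2/5, f(5) = 1/5
Renewal equation for m(n) = E[N_n]: condition on τ_1 = k (if k <= n, one arrival plus a fresh copy on the remaining n−k steps): m(n) = F(n) + Σ_{k<=n} f(k)·m(n−k), where F(n) = P(τ <= n) and m(0) = 0
m(1) = F(1) = 2/5
m(2) = F(2) + f(1)·m(1) = 4/5 + 2/5·2/5 = 24/25
m(3) = F(3) + f(1)·m(2) + f(2)·m(1) = 4/5 + 2/5·24/25 + 2/5·2/5 = 168/125
m(4) = F(4) + f(1)·m(3) + f(2)·m(2) = 4/5 + 2/5·168/125 + 2/5·24/25 = 1076/625
m(5) = F(5) + f(1)·m(4) + f(2)·m(3) = 1 + 2/5·1076/625 + 2/5·168/125 = 6957/3125
m(6) = F(6) + f(1)·m(5) + f(2)·m(4) + f(5)·m(1) = 1 + 2/5·6957/3125 + 2/5·1076/625 + 1/5·2/5 = 41549/15625
E[N_6] = m(6) = 41549/15625

41549/15625


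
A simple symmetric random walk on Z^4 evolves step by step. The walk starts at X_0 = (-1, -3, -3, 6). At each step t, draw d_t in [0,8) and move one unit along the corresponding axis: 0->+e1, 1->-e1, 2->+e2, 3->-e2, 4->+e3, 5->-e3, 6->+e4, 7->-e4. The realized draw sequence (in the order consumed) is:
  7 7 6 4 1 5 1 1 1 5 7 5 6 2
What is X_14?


t=0: X=(-1, -3, -3, 6), d=7 → -e4, X_1=(-1, -3, -3, 5)
t=1: X=(-1, -3, -3, 5), d=7 → -e4, X_2=(-1, -3, -3, 4)
t=2: X=(-1, -3, -3, 4), d=6 → +e4, X_3=(-1, -3, -3, 5)
t=3: X=(-1, -3, -3, 5), d=4 → +e3, X_4=(-1, -3, -2, 5)
t=4: X=(-1, -3, -2, 5), d=1 → -e1, X_5=(-2, -3, -2, 5)
t=5: X=(-2, -3, -2, 5), d=5 → -e3, X_6=(-2, -3, -3, 5)
t=6: X=(-2, -3, -3, 5), d=1 → -e1, X_7=(-3, -3, -3, 5)
t=7: X=(-3, -3, -3, 5), d=1 → -e1, X_8=(-4, -3, -3, 5)
t=8: X=(-4, -3, -3, 5), d=1 → -e1, X_9=(-5, -3, -3, 5)
t=9: X=(-5, -3, -3, 5), d=5 → -e3, X_10=(-5, -3, -4, 5)
t=10: X=(-5, -3, -4, 5), d=7 → -e4, X_11=(-5, -3, -4, 4)
t=11: X=(-5, -3, -4, 4), d=5 → -e3, X_12=(-5, -3, -5, 4)
t=12: X=(-5, -3, -5, 4), d=6 → +e4, X_13=(-5, -3, -5, 5)
t=13: X=(-5, -3, -5, 5), d=2 → +e2, X_14=(-5, -2, -5, 5)

(-5, -2, -5, 5)


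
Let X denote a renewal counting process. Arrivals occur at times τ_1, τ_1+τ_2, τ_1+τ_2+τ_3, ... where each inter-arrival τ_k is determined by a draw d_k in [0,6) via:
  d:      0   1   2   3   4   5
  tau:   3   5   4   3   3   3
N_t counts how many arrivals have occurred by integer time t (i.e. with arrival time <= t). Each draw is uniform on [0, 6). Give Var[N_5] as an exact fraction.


0

Inter-arrival values over d=0..5: [3, 5, 4, 3, 3, 3]
Each d has probability 1/6, so the pmf of τ is: f(3) = 2/3, f(4) = 1/6, f(5) = 1/6
Let p_n(j) = P(N_n = j), with p_0 = [1]. Condition on τ_1: p_n(0) = P(τ > n), and for j >= 1, p_n(j) = Σ_{k<=n} f(k)·p_{n−k}(j−1)
p_1 = [1]  (j = 0)
p_2 = [1]  (j = 0)
p_3 = [1/3, 2/3]  (j = 0..1)
p_4 = [1/6, 5/6]  (j = 0..1)
p_5 = [0, 1]  (j = 0..1)
E[N_5] = Σ j·p_5(j) = 1;  E[N_5²] = Σ j²·p_5(j) = 1
Var[N_5] = 1 − (1)² = 0


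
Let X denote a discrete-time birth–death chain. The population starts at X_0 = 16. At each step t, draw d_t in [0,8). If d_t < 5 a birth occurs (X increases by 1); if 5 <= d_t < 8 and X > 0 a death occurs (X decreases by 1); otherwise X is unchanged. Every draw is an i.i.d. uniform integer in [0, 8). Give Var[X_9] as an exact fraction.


135/16

X can drop by at most 1 per step and X_0 = 16 > T = 9, so X_t >= 16 − t >= 7 > 0 for every t <= 9: the floor at 0 (the 'and X > 0' condition) never binds. Hence X_9 = X_0 + Σ_{t<9} Y_t with i.i.d. increments Y_t = y(d_t) ∈ {+1, −1, 0}.
Outcome values over d=0..7: [1, 1, 1, 1, 1, -1, -1, -1]
Σy = 2, Σy² = 8, M = 8
μ = 2/8 = 1/4,  σ² = 8/8 − (1/4)² = 15/16
Independent increments: Var[X_9] = 9·σ² = 9·(15/16) = 135/16


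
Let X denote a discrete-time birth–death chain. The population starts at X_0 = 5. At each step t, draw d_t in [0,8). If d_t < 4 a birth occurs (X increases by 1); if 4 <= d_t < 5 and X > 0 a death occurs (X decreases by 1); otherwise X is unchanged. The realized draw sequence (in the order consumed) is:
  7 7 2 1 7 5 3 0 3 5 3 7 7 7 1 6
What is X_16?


t=0: X=5, d=7 → hold, X_1=5
t=1: X=5, d=7 → hold, X_2=5
t=2: X=5, d=2 → birth, X_3=6
t=3: X=6, d=1 → birth, X_4=7
t=4: X=7, d=7 → hold, X_5=7
t=5: X=7, d=5 → hold, X_6=7
t=6: X=7, d=3 → birth, X_7=8
t=7: X=8, d=0 → birth, X_8=9
t=8: X=9, d=3 → birth, X_9=10
t=9: X=10, d=5 → hold, X_10=10
t=10: X=10, d=3 → birth, X_11=11
t=11: X=11, d=7 → hold, X_12=11
t=12: X=11, d=7 → hold, X_13=11
t=13: X=11, d=7 → hold, X_14=11
t=14: X=11, d=1 → birth, X_15=12
t=15: X=12, d=6 → hold, X_16=12

12


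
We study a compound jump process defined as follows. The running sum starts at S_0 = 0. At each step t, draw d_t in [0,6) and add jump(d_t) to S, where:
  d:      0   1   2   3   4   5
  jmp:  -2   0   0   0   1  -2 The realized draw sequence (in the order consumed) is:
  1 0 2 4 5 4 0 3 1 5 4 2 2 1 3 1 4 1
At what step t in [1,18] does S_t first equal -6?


t=0: S=0, d=1, jump=0, S_1=0
t=1: S=0, d=0, jump=-2, S_2=-2
t=2: S=-2, d=2, jump=0, S_3=-2
t=3: S=-2, d=4, jump=1, S_4=-1
t=4: S=-1, d=5, jump=-2, S_5=-3
t=5: S=-3, d=4, jump=1, S_6=-2
t=6: S=-2, d=0, jump=-2, S_7=-4
t=7: S=-4, d=3, jump=0, S_8=-4
t=8: S=-4, d=1, jump=0, S_9=-4
t=9: S=-4, d=5, jump=-2, S_10=-6
t=10: S=-6, d=4, jump=1, S_11=-5
t=11: S=-5, d=2, jump=0, S_12=-5
t=12: S=-5, d=2, jump=0, S_13=-5
t=13: S=-5, d=1, jump=0, S_14=-5
t=14: S=-5, d=3, jump=0, S_15=-5
t=15: S=-5, d=1, jump=0, S_16=-5
t=16: S=-5, d=4, jump=1, S_17=-4
t=17: S=-4, d=1, jump=0, S_18=-4

10


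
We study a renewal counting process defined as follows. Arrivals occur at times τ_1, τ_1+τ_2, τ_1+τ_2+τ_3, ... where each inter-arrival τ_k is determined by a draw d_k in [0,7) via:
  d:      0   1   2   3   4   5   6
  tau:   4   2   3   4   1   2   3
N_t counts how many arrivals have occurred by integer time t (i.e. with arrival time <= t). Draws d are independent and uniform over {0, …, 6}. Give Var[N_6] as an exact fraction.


Inter-arrival values over d=0..6: [4, 2, 3, 4, 1, 2, 3]
Each d has probability 1/7, so the pmf of τ is: f(1) = 1/7, f(2) = 2/7, f(3) = 2/7, f(4) = 2/7
Let p_n(j) = P(N_n = j), with p_0 = [1]. Condition on τ_1: p_n(0) = P(τ > n), and for j >= 1, p_n(j) = Σ_{k<=n} f(k)·p_{n−k}(j−1)
p_1 = [6/7, 1/7]  (j = 0..1)
p_2 = [4/7, 20/49, 1/49]  (j = 0..2)
p_3 = [2/7, 30/49, 34/343, 1/343]  (j = 0..3)
p_4 = [0, 36/49, 12/49, 48/2401, 1/2401]  (j = 0..4)
p_5 = [0, 24/49, 150/343, 166/2401, 62/16807, 1/16807]  (j = 0..5)
p_6 = [0, 12/49, 4/7, 400/2401, 276/16807, 76/117649, 1/117649]  (j = 0..6)
E[N_6] = Σ j·p_6(j) = 230182/117649;  E[N_6²] = Σ j²·p_6(j) = 506972/117649
Var[N_6] = 506972/117649 − (230182/117649)² = 6660995704/13841287201

6660995704/13841287201


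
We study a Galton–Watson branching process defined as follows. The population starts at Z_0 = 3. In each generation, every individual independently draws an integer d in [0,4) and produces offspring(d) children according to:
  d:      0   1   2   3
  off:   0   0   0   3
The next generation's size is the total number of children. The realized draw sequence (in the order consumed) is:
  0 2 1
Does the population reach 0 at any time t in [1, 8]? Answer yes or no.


gen 0: Z_0=3, draws=[0, 2, 1], offspring=[0, 0, 0], Z_1=0
gen 1: Z_1=0, draws=[], offspring=[], Z_2=0
gen 2: Z_2=0, draws=[], offspring=[], Z_3=0
gen 3: Z_3=0, draws=[], offspring=[], Z_4=0
gen 4: Z_4=0, draws=[], offspring=[], Z_5=0
gen 5: Z_5=0, draws=[], offspring=[], Z_6=0
gen 6: Z_6=0, draws=[], offspring=[], Z_7=0
gen 7: Z_7=0, draws=[], offspring=[], Z_8=0

yes


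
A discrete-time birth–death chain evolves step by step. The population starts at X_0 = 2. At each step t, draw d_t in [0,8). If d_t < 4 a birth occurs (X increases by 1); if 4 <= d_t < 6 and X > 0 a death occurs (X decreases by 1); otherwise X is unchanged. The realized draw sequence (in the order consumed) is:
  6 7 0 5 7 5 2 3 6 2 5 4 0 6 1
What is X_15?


t=0: X=2, d=6 → hold, X_1=2
t=1: X=2, d=7 → hold, X_2=2
t=2: X=2, d=0 → birth, X_3=3
t=3: X=3, d=5 → death, X_4=2
t=4: X=2, d=7 → hold, X_5=2
t=5: X=2, d=5 → death, X_6=1
t=6: X=1, d=2 → birth, X_7=2
t=7: X=2, d=3 → birth, X_8=3
t=8: X=3, d=6 → hold, X_9=3
t=9: X=3, d=2 → birth, X_10=4
t=10: X=4, d=5 → death, X_11=3
t=11: X=3, d=4 → death, X_12=2
t=12: X=2, d=0 → birth, X_13=3
t=13: X=3, d=6 → hold, X_14=3
t=14: X=3, d=1 → birth, X_15=4

4


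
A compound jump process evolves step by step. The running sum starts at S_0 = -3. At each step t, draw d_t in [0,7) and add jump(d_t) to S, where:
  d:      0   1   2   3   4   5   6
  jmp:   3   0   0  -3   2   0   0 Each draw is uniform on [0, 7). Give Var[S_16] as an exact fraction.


Outcome values over d=0..6: [3, 0, 0, -3, 2, 0, 0]
Σy = 2, Σy² = 22, M = 7
μ = 2/7 = 2/7,  σ² = 22/7 − (2/7)² = 150/49
Independent increments: Var[S_16] = 16·σ² = 16·(150/49) = 2400/49

2400/49


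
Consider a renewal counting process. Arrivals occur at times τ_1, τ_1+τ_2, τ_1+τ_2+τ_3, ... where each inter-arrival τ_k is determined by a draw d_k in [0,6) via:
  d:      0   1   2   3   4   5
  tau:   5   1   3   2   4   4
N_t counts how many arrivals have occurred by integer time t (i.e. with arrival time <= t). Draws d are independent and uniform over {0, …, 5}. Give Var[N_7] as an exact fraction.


Inter-arrival values over d=0..5: [5, 1, 3, 2, 4, 4]
Each d has probability 1/6, so the pmf of τ is: f(1) = 1/6, f(2) = 1/6, f(3) = 1/6, f(4) = 1/3, f(5) = 1/6
Let p_n(j) = P(N_n = j), with p_0 = [1]. Condition on τ_1: p_n(0) = P(τ > n), and for j >= 1, p_n(j) = Σ_{k<=n} f(k)·p_{n−k}(j−1)
p_1 = [5/6, 1/6]  (j = 0..1)
p_2 = [2/3, 11/36, 1/36]  (j = 0..2)
p_3 = [1/2, 5/12, 17/216, 1/216]  (j = 0..3)
p_4 = [1/6, 2/3, 4/27, 23/1296, 1/1296]  (j = 0..4)
p_5 = [0, 2/3, 31/108, 55/1296, 29/7776, 1/7776]  (j = 0..5)
p_6 = [0, 17/36, 91/216, 41/432, 7/648, 35/46656, 1/46656]  (j = 0..6)
p_7 = [0, 11/36, 53/108, 25/144, 71/2592, 119/46656, 41/279936, 1/279936]  (j = 0..7)
E[N_7] = Σ j·p_7(j) = 540583/279936;  E[N_7²] = Σ j²·p_7(j) = 1214503/279936
Var[N_7] = 1214503/279936 − (540583/279936)² = 47753131919/78364164096

47753131919/78364164096


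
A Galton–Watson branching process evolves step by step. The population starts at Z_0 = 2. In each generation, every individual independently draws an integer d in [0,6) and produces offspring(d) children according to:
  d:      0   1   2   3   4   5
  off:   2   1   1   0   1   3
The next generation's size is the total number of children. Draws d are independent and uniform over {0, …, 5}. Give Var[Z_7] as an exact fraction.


Outcome values over d=0..5: [2, 1, 1, 0, 1, 3]
Σy = 8, Σy² = 16, M = 6
μ = 8/6 = 4/3,  σ² = 16/6 − (4/3)² = 8/9
V_0 = 0, E_0 = 2
V_1 = 8/9·E_0 + (4/3)²·V_0 = 16/9;  E_1 = 8/3
V_2 = 8/9·E_1 + (4/3)²·V_1 = 448/81;  E_2 = 32/9
V_3 = 8/9·E_2 + (4/3)²·V_2 = 9472/729;  E_3 = 128/27
V_4 = 8/9·E_3 + (4/3)²·V_3 = 179200/6561;  E_4 = 512/81
V_5 = 8/9·E_4 + (4/3)²·V_4 = 3198976/59049;  E_5 = 2048/243
V_6 = 8/9·E_5 + (4/3)²·V_5 = 55164928/531441;  E_6 = 8192/729
V_7 = 8/9·E_6 + (4/3)²·V_6 = 930414592/4782969;  E_7 = 32768/2187

930414592/4782969


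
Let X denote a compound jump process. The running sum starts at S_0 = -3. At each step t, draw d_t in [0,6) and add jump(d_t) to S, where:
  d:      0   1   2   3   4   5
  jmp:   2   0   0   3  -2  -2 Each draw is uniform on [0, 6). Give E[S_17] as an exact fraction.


Outcome values over d=0..5: [2, 0, 0, 3, -2, -2]
Σy = 1, Σy² = 21, M = 6
μ = 1/6 = 1/6,  σ² = 21/6 − (1/6)² = 125/36
E[S_17] = -3 + 17·(1/6) = -1/6

-1/6


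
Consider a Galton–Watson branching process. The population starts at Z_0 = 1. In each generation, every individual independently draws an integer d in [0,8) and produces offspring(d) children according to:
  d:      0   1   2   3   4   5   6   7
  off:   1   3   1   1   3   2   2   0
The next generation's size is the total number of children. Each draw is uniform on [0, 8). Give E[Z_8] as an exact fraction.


815730721/16777216

Outcome values over d=0..7: [1, 3, 1, 1, 3, 2, 2, 0]
Σy = 13, Σy² = 29, M = 8
μ = 13/8 = 13/8,  σ² = 29/8 − (13/8)² = 63/64
E[Z_0] = 1
E[Z_1] = 13/8·E[Z_0] = 13/8
E[Z_2] = 13/8·E[Z_1] = 169/64
E[Z_3] = 13/8·E[Z_2] = 2197/512
E[Z_4] = 13/8·E[Z_3] = 28561/4096
E[Z_5] = 13/8·E[Z_4] = 371293/32768
E[Z_6] = 13/8·E[Z_5] = 4826809/262144
E[Z_7] = 13/8·E[Z_6] = 62748517/2097152
E[Z_8] = 13/8·E[Z_7] = 815730721/16777216


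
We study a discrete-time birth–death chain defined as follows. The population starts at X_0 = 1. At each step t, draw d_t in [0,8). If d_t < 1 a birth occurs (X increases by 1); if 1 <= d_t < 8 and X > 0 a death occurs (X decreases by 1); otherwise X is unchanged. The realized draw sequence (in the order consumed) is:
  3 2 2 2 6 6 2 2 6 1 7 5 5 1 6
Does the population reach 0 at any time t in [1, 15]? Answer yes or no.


yes

t=0: X=1, d=3 → death, X_1=0
t=1: X=0, d=2 → hold, X_2=0
t=2: X=0, d=2 → hold, X_3=0
t=3: X=0, d=2 → hold, X_4=0
t=4: X=0, d=6 → hold, X_5=0
t=5: X=0, d=6 → hold, X_6=0
t=6: X=0, d=2 → hold, X_7=0
t=7: X=0, d=2 → hold, X_8=0
t=8: X=0, d=6 → hold, X_9=0
t=9: X=0, d=1 → hold, X_10=0
t=10: X=0, d=7 → hold, X_11=0
t=11: X=0, d=5 → hold, X_12=0
t=12: X=0, d=5 → hold, X_13=0
t=13: X=0, d=1 → hold, X_14=0
t=14: X=0, d=6 → hold, X_15=0


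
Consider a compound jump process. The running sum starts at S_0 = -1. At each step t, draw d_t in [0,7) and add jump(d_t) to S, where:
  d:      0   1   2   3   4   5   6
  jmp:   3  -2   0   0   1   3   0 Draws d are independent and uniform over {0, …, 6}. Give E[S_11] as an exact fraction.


48/7

Outcome values over d=0..6: [3, -2, 0, 0, 1, 3, 0]
Σy = 5, Σy² = 23, M = 7
μ = 5/7 = 5/7,  σ² = 23/7 − (5/7)² = 136/49
E[S_11] = -1 + 11·(5/7) = 48/7


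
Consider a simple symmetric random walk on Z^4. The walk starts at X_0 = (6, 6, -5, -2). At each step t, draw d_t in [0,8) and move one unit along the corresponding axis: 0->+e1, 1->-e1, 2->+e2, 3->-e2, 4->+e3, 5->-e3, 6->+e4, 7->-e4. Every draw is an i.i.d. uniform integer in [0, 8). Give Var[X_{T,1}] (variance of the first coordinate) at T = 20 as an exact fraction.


5

Outcome values over d=0..7: [1, -1, 0, 0, 0, 0, 0, 0]
Σy = 0, Σy² = 2, M = 8
μ = 0/8 = 0,  σ² = 2/8 − (0)² = 1/4
Independent increments: Var[X_20] = 20·σ² = 20·(1/4) = 5


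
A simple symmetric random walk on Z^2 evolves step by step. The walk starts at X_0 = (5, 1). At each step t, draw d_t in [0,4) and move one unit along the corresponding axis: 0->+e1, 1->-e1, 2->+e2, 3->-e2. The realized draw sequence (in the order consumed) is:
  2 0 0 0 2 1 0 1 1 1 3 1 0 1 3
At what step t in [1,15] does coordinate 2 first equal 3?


5

t=0: X=(5, 1), d=2 → +e2, X_1=(5, 2)
t=1: X=(5, 2), d=0 → +e1, X_2=(6, 2)
t=2: X=(6, 2), d=0 → +e1, X_3=(7, 2)
t=3: X=(7, 2), d=0 → +e1, X_4=(8, 2)
t=4: X=(8, 2), d=2 → +e2, X_5=(8, 3)
t=5: X=(8, 3), d=1 → -e1, X_6=(7, 3)
t=6: X=(7, 3), d=0 → +e1, X_7=(8, 3)
t=7: X=(8, 3), d=1 → -e1, X_8=(7, 3)
t=8: X=(7, 3), d=1 → -e1, X_9=(6, 3)
t=9: X=(6, 3), d=1 → -e1, X_10=(5, 3)
t=10: X=(5, 3), d=3 → -e2, X_11=(5, 2)
t=11: X=(5, 2), d=1 → -e1, X_12=(4, 2)
t=12: X=(4, 2), d=0 → +e1, X_13=(5, 2)
t=13: X=(5, 2), d=1 → -e1, X_14=(4, 2)
t=14: X=(4, 2), d=3 → -e2, X_15=(4, 1)


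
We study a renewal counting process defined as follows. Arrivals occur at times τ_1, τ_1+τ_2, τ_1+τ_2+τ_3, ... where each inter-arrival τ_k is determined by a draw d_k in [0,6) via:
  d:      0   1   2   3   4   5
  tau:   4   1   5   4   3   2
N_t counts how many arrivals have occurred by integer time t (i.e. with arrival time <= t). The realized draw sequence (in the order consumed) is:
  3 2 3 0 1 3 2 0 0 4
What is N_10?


draw d_1=3: τ_1=4, arrival time A_1=4
draw d_2=2: τ_2=5, arrival time A_2=9
draw d_3=3: τ_3=4, arrival time A_3=13
draw d_4=0: τ_4=4, arrival time A_4=17
draw d_5=1: τ_5=1, arrival time A_5=18
draw d_6=3: τ_6=4, arrival time A_6=22
draw d_7=2: τ_7=5, arrival time A_7=27
draw d_8=0: τ_8=4, arrival time A_8=31
draw d_9=0: τ_9=4, arrival time A_9=35
draw d_10=4: τ_10=3, arrival time A_10=38
N_t over t=0..10: 0:0 1:0 2:0 3:0 4:1 5:1 6:1 7:1 8:1 9:2 10:2

2


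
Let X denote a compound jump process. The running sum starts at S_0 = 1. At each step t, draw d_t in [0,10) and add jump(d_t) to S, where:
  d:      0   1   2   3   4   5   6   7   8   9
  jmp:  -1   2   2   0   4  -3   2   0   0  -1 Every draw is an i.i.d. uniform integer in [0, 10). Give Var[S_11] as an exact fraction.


Outcome values over d=0..9: [-1, 2, 2, 0, 4, -3, 2, 0, 0, -1]
Σy = 5, Σy² = 39, M = 10
μ = 5/10 = 1/2,  σ² = 39/10 − (1/2)² = 73/20
Independent increments: Var[S_11] = 11·σ² = 11·(73/20) = 803/20

803/20


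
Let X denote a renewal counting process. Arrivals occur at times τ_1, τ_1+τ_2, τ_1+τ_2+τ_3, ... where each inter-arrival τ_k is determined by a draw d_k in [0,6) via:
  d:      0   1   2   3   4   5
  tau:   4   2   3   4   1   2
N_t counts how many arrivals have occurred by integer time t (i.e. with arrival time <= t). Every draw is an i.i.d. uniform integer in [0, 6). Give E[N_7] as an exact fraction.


665431/279936

Inter-arrival values over d=0..5: [4, 2, 3, 4, 1, 2]
Each d has probability 1/6, so the pmf of τ is: f(1) = 1/6, f(2) = 1/3, f(3) = 1/6, f(4) = 1/3
Renewal equation for m(n) = E[N_n]: condition on τ_1 = k (if k <= n, one arrival plus a fresh copy on the remaining n−k steps): m(n) = F(n) + Σ_{k<=n} f(k)·m(n−k), where F(n) = P(τ <= n) and m(0) = 0
m(1) = F(1) = 1/6
m(2) = F(2) + f(1)·m(1) = 1/2 + 1/6·1/6 = 19/36
m(3) = F(3) + f(1)·m(2) + f(2)·m(1) = 2/3 + 1/6·19/36 + 1/3·1/6 = 175/216
m(4) = F(4) + f(1)·m(3) + f(2)·m(2) + f(3)·m(1) = 1 + 1/6·175/216 + 1/3·19/36 + 1/6·1/6 = 1735/1296
m(5) = F(5) + f(1)·m(4) + f(2)·m(3) + f(3)·m(2) + f(4)·m(1) = 1 + 1/6·1735/1296 + 1/3·175/216 + 1/6·19/36 + 1/3·1/6 = 12727/7776
m(6) = F(6) + f(1)·m(5) + f(2)·m(4) + f(3)·m(3) + f(4)·m(2) = 1 + 1/6·12727/7776 + 1/3·1735/1296 + 1/6·175/216 + 1/3·19/36 = 94711/46656
m(7) = F(7) + f(1)·m(6) + f(2)·m(5) + f(3)·m(4) + f(4)·m(3) = 1 + 1/6·94711/46656 + 1/3·12727/7776 + 1/6·1735/1296 + 1/3·175/216 = 665431/279936
E[N_7] = m(7) = 665431/279936


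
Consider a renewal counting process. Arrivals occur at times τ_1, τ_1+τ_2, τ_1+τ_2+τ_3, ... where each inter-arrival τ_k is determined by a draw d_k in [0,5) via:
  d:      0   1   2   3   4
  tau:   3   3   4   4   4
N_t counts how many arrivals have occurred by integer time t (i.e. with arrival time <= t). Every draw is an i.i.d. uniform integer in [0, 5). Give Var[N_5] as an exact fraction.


Inter-arrival values over d=0..4: [3, 3, 4, 4, 4]
Each d has probability 1/5, so the pmf of τ is: f(3) = 2/5, f(4) = 3/5
Let p_n(j) = P(N_n = j), with p_0 = [1]. Condition on τ_1: p_n(0) = P(τ > n), and for j >= 1, p_n(j) = Σ_{k<=n} f(k)·p_{n−k}(j−1)
p_1 = [1]  (j = 0)
p_2 = [1]  (j = 0)
p_3 = [3/5, 2/5]  (j = 0..1)
p_4 = [0, 1]  (j = 0..1)
p_5 = [0, 1]  (j = 0..1)
E[N_5] = Σ j·p_5(j) = 1;  E[N_5²] = Σ j²·p_5(j) = 1
Var[N_5] = 1 − (1)² = 0

0


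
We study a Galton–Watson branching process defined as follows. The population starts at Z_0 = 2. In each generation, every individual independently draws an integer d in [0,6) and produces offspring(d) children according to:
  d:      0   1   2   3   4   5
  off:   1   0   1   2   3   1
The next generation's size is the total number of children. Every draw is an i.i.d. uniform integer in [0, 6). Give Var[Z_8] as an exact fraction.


15459942400/43046721

Outcome values over d=0..5: [1, 0, 1, 2, 3, 1]
Σy = 8, Σy² = 16, M = 6
μ = 8/6 = 4/3,  σ² = 16/6 − (4/3)² = 8/9
V_0 = 0, E_0 = 2
V_1 = 8/9·E_0 + (4/3)²·V_0 = 16/9;  E_1 = 8/3
V_2 = 8/9·E_1 + (4/3)²·V_1 = 448/81;  E_2 = 32/9
V_3 = 8/9·E_2 + (4/3)²·V_2 = 9472/729;  E_3 = 128/27
V_4 = 8/9·E_3 + (4/3)²·V_3 = 179200/6561;  E_4 = 512/81
V_5 = 8/9·E_4 + (4/3)²·V_4 = 3198976/59049;  E_5 = 2048/243
V_6 = 8/9·E_5 + (4/3)²·V_5 = 55164928/531441;  E_6 = 8192/729
V_7 = 8/9·E_6 + (4/3)²·V_6 = 930414592/4782969;  E_7 = 32768/2187
V_8 = 8/9·E_7 + (4/3)²·V_7 = 15459942400/43046721;  E_8 = 131072/6561


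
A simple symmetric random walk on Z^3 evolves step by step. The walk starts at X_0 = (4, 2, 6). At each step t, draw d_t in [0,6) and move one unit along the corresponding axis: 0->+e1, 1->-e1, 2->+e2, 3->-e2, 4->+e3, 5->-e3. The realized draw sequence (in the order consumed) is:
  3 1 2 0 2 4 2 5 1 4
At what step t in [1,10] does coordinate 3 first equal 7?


t=0: X=(4, 2, 6), d=3 → -e2, X_1=(4, 1, 6)
t=1: X=(4, 1, 6), d=1 → -e1, X_2=(3, 1, 6)
t=2: X=(3, 1, 6), d=2 → +e2, X_3=(3, 2, 6)
t=3: X=(3, 2, 6), d=0 → +e1, X_4=(4, 2, 6)
t=4: X=(4, 2, 6), d=2 → +e2, X_5=(4, 3, 6)
t=5: X=(4, 3, 6), d=4 → +e3, X_6=(4, 3, 7)
t=6: X=(4, 3, 7), d=2 → +e2, X_7=(4, 4, 7)
t=7: X=(4, 4, 7), d=5 → -e3, X_8=(4, 4, 6)
t=8: X=(4, 4, 6), d=1 → -e1, X_9=(3, 4, 6)
t=9: X=(3, 4, 6), d=4 → +e3, X_10=(3, 4, 7)

6


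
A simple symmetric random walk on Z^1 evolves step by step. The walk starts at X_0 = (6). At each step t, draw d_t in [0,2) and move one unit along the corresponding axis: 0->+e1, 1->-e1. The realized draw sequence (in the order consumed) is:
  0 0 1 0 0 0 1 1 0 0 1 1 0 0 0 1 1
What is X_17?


(9)

t=0: X=(6), d=0 → +e1, X_1=(7)
t=1: X=(7), d=0 → +e1, X_2=(8)
t=2: X=(8), d=1 → -e1, X_3=(7)
t=3: X=(7), d=0 → +e1, X_4=(8)
t=4: X=(8), d=0 → +e1, X_5=(9)
t=5: X=(9), d=0 → +e1, X_6=(10)
t=6: X=(10), d=1 → -e1, X_7=(9)
t=7: X=(9), d=1 → -e1, X_8=(8)
t=8: X=(8), d=0 → +e1, X_9=(9)
t=9: X=(9), d=0 → +e1, X_10=(10)
t=10: X=(10), d=1 → -e1, X_11=(9)
t=11: X=(9), d=1 → -e1, X_12=(8)
t=12: X=(8), d=0 → +e1, X_13=(9)
t=13: X=(9), d=0 → +e1, X_14=(10)
t=14: X=(10), d=0 → +e1, X_15=(11)
t=15: X=(11), d=1 → -e1, X_16=(10)
t=16: X=(10), d=1 → -e1, X_17=(9)


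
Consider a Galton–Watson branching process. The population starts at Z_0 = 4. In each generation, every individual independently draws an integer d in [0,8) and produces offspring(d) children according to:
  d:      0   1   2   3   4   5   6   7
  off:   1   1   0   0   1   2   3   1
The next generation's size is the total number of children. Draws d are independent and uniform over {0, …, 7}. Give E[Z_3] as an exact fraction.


Outcome values over d=0..7: [1, 1, 0, 0, 1, 2, 3, 1]
Σy = 9, Σy² = 17, M = 8
μ = 9/8 = 9/8,  σ² = 17/8 − (9/8)² = 55/64
E[Z_0] = 4
E[Z_1] = 9/8·E[Z_0] = 9/2
E[Z_2] = 9/8·E[Z_1] = 81/16
E[Z_3] = 9/8·E[Z_2] = 729/128

729/128


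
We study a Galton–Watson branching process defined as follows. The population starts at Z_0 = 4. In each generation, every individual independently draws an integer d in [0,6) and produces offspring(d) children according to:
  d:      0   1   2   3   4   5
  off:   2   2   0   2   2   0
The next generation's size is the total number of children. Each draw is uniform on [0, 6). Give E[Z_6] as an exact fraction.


Outcome values over d=0..5: [2, 2, 0, 2, 2, 0]
Σy = 8, Σy² = 16, M = 6
μ = 8/6 = 4/3,  σ² = 16/6 − (4/3)² = 8/9
E[Z_0] = 4
E[Z_1] = 4/3·E[Z_0] = 16/3
E[Z_2] = 4/3·E[Z_1] = 64/9
E[Z_3] = 4/3·E[Z_2] = 256/27
E[Z_4] = 4/3·E[Z_3] = 1024/81
E[Z_5] = 4/3·E[Z_4] = 4096/243
E[Z_6] = 4/3·E[Z_5] = 16384/729

16384/729


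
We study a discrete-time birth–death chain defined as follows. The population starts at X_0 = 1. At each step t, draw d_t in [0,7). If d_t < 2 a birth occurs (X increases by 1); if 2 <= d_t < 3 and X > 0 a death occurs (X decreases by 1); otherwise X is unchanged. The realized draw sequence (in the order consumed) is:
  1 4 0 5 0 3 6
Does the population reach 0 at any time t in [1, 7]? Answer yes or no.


no

t=0: X=1, d=1 → birth, X_1=2
t=1: X=2, d=4 → hold, X_2=2
t=2: X=2, d=0 → birth, X_3=3
t=3: X=3, d=5 → hold, X_4=3
t=4: X=3, d=0 → birth, X_5=4
t=5: X=4, d=3 → hold, X_6=4
t=6: X=4, d=6 → hold, X_7=4


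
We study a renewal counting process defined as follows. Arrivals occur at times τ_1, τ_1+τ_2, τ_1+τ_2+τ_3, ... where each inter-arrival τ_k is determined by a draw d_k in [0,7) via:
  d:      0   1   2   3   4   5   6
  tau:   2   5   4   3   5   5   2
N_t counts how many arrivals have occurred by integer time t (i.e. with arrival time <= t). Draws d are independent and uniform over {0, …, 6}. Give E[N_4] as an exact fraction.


Inter-arrival values over d=0..6: [2, 5, 4, 3, 5, 5, 2]
Each d has probability 1/7, so the pmf of τ is: f(2) = 2/7, f(3) = 1/7, f(4) = 1/7, f(5) = 3/7
Renewal equation for m(n) = E[N_n]: condition on τ_1 = k (if k <= n, one arrival plus a fresh copy on the remaining n−k steps): m(n) = F(n) + Σ_{k<=n} f(k)·m(n−k), where F(n) = P(τ <= n) and m(0) = 0
m(1) = F(1) = 0
m(2) = F(2) = 2/7
m(3) = F(3) = 3/7
m(4) = F(4) + f(2)·m(2) = 4/7 + 2/7·2/7 = 32/49
E[N_4] = m(4) = 32/49

32/49


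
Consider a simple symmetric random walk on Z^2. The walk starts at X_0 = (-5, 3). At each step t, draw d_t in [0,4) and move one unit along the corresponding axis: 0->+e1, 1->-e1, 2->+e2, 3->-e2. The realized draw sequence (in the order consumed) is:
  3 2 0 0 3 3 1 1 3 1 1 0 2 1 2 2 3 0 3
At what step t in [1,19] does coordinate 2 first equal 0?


9

t=0: X=(-5, 3), d=3 → -e2, X_1=(-5, 2)
t=1: X=(-5, 2), d=2 → +e2, X_2=(-5, 3)
t=2: X=(-5, 3), d=0 → +e1, X_3=(-4, 3)
t=3: X=(-4, 3), d=0 → +e1, X_4=(-3, 3)
t=4: X=(-3, 3), d=3 → -e2, X_5=(-3, 2)
t=5: X=(-3, 2), d=3 → -e2, X_6=(-3, 1)
t=6: X=(-3, 1), d=1 → -e1, X_7=(-4, 1)
t=7: X=(-4, 1), d=1 → -e1, X_8=(-5, 1)
t=8: X=(-5, 1), d=3 → -e2, X_9=(-5, 0)
t=9: X=(-5, 0), d=1 → -e1, X_10=(-6, 0)
t=10: X=(-6, 0), d=1 → -e1, X_11=(-7, 0)
t=11: X=(-7, 0), d=0 → +e1, X_12=(-6, 0)
t=12: X=(-6, 0), d=2 → +e2, X_13=(-6, 1)
t=13: X=(-6, 1), d=1 → -e1, X_14=(-7, 1)
t=14: X=(-7, 1), d=2 → +e2, X_15=(-7, 2)
t=15: X=(-7, 2), d=2 → +e2, X_16=(-7, 3)
t=16: X=(-7, 3), d=3 → -e2, X_17=(-7, 2)
t=17: X=(-7, 2), d=0 → +e1, X_18=(-6, 2)
t=18: X=(-6, 2), d=3 → -e2, X_19=(-6, 1)


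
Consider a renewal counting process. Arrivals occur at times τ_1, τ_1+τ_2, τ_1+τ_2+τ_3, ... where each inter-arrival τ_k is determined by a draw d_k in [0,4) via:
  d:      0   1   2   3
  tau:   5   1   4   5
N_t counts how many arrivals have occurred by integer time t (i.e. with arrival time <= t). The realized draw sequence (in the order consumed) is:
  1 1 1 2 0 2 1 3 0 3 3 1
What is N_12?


draw d_1=1: τ_1=1, arrival time A_1=1
draw d_2=1: τ_2=1, arrival time A_2=2
draw d_3=1: τ_3=1, arrival time A_3=3
draw d_4=2: τ_4=4, arrival time A_4=7
draw d_5=0: τ_5=5, arrival time A_5=12
draw d_6=2: τ_6=4, arrival time A_6=16
draw d_7=1: τ_7=1, arrival time A_7=17
draw d_8=3: τ_8=5, arrival time A_8=22
draw d_9=0: τ_9=5, arrival time A_9=27
draw d_10=3: τ_10=5, arrival time A_10=32
draw d_11=3: τ_11=5, arrival time A_11=37
draw d_12=1: τ_12=1, arrival time A_12=38
N_t over t=0..12: 0:0 1:1 2:2 3:3 4:3 5:3 6:3 7:4 8:4 9:4 10:4 11:4 12:5

5


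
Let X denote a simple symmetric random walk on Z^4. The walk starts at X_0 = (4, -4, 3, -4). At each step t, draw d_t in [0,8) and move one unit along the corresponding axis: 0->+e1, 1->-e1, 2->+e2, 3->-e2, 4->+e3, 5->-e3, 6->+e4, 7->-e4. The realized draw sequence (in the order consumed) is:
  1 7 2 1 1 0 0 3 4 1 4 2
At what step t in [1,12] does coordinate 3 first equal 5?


t=0: X=(4, -4, 3, -4), d=1 → -e1, X_1=(3, -4, 3, -4)
t=1: X=(3, -4, 3, -4), d=7 → -e4, X_2=(3, -4, 3, -5)
t=2: X=(3, -4, 3, -5), d=2 → +e2, X_3=(3, -3, 3, -5)
t=3: X=(3, -3, 3, -5), d=1 → -e1, X_4=(2, -3, 3, -5)
t=4: X=(2, -3, 3, -5), d=1 → -e1, X_5=(1, -3, 3, -5)
t=5: X=(1, -3, 3, -5), d=0 → +e1, X_6=(2, -3, 3, -5)
t=6: X=(2, -3, 3, -5), d=0 → +e1, X_7=(3, -3, 3, -5)
t=7: X=(3, -3, 3, -5), d=3 → -e2, X_8=(3, -4, 3, -5)
t=8: X=(3, -4, 3, -5), d=4 → +e3, X_9=(3, -4, 4, -5)
t=9: X=(3, -4, 4, -5), d=1 → -e1, X_10=(2, -4, 4, -5)
t=10: X=(2, -4, 4, -5), d=4 → +e3, X_11=(2, -4, 5, -5)
t=11: X=(2, -4, 5, -5), d=2 → +e2, X_12=(2, -3, 5, -5)

11


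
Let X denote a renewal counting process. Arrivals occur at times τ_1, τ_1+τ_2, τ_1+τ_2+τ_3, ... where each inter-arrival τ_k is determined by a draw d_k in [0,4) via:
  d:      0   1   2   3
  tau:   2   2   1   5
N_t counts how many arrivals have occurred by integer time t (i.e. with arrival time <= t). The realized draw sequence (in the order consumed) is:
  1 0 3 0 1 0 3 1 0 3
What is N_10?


draw d_1=1: τ_1=2, arrival time A_1=2
draw d_2=0: τ_2=2, arrival time A_2=4
draw d_3=3: τ_3=5, arrival time A_3=9
draw d_4=0: τ_4=2, arrival time A_4=11
draw d_5=1: τ_5=2, arrival time A_5=13
draw d_6=0: τ_6=2, arrival time A_6=15
draw d_7=3: τ_7=5, arrival time A_7=20
draw d_8=1: τ_8=2, arrival time A_8=22
draw d_9=0: τ_9=2, arrival time A_9=24
draw d_10=3: τ_10=5, arrival time A_10=29
N_t over t=0..10: 0:0 1:0 2:1 3:1 4:2 5:2 6:2 7:2 8:2 9:3 10:3

3


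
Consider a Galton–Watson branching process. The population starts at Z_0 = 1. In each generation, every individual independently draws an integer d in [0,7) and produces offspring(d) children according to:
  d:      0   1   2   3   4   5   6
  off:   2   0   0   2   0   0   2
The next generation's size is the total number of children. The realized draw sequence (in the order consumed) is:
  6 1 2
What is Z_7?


gen 0: Z_0=1, draws=[6], offspring=[2], Z_1=2
gen 1: Z_1=2, draws=[1, 2], offspring=[0, 0], Z_2=0
gen 2: Z_2=0, draws=[], offspring=[], Z_3=0
gen 3: Z_3=0, draws=[], offspring=[], Z_4=0
gen 4: Z_4=0, draws=[], offspring=[], Z_5=0
gen 5: Z_5=0, draws=[], offspring=[], Z_6=0
gen 6: Z_6=0, draws=[], offspring=[], Z_7=0

0


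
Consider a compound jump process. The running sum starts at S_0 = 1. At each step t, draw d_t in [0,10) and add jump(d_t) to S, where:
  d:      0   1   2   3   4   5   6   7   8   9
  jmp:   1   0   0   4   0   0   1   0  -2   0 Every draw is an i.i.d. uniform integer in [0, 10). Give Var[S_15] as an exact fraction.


153/5

Outcome values over d=0..9: [1, 0, 0, 4, 0, 0, 1, 0, -2, 0]
Σy = 4, Σy² = 22, M = 10
μ = 4/10 = 2/5,  σ² = 22/10 − (2/5)² = 51/25
Independent increments: Var[S_15] = 15·σ² = 15·(51/25) = 153/5


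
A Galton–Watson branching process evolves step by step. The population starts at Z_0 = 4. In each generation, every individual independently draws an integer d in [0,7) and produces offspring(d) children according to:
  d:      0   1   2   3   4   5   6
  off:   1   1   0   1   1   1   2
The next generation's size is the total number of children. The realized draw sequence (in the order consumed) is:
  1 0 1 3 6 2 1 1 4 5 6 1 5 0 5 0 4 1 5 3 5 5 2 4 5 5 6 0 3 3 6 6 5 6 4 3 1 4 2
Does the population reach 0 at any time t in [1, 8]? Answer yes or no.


no

gen 0: Z_0=4, draws=[1, 0, 1, 3], offspring=[1, 1, 1, 1], Z_1=4
gen 1: Z_1=4, draws=[6, 2, 1, 1], offspring=[2, 0, 1, 1], Z_2=4
gen 2: Z_2=4, draws=[4, 5, 6, 1], offspring=[1, 1, 2, 1], Z_3=5
gen 3: Z_3=5, draws=[5, 0, 5, 0, 4], offspring=[1, 1, 1, 1, 1], Z_4=5
gen 4: Z_4=5, draws=[1, 5, 3, 5, 5], offspring=[1, 1, 1, 1, 1], Z_5=5
gen 5: Z_5=5, draws=[2, 4, 5, 5, 6], offspring=[0, 1, 1, 1, 2], Z_6=5
gen 6: Z_6=5, draws=[0, 3, 3, 6, 6], offspring=[1, 1, 1, 2, 2], Z_7=7
gen 7: Z_7=7, draws=[5, 6, 4, 3, 1, 4, 2], offspring=[1, 2, 1, 1, 1, 1, 0], Z_8=7


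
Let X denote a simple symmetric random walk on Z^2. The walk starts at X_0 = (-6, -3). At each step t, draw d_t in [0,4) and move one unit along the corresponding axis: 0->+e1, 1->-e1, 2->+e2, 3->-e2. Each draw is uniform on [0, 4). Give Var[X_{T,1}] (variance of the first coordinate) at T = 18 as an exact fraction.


9

Outcome values over d=0..3: [1, -1, 0, 0]
Σy = 0, Σy² = 2, M = 4
μ = 0/4 = 0,  σ² = 2/4 − (0)² = 1/2
Independent increments: Var[X_18] = 18·σ² = 18·(1/2) = 9


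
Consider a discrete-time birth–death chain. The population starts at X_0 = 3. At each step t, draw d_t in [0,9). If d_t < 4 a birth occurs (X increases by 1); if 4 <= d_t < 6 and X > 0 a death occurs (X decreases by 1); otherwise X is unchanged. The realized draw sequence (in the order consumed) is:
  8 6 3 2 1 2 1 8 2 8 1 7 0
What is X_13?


t=0: X=3, d=8 → hold, X_1=3
t=1: X=3, d=6 → hold, X_2=3
t=2: X=3, d=3 → birth, X_3=4
t=3: X=4, d=2 → birth, X_4=5
t=4: X=5, d=1 → birth, X_5=6
t=5: X=6, d=2 → birth, X_6=7
t=6: X=7, d=1 → birth, X_7=8
t=7: X=8, d=8 → hold, X_8=8
t=8: X=8, d=2 → birth, X_9=9
t=9: X=9, d=8 → hold, X_10=9
t=10: X=9, d=1 → birth, X_11=10
t=11: X=10, d=7 → hold, X_12=10
t=12: X=10, d=0 → birth, X_13=11

11


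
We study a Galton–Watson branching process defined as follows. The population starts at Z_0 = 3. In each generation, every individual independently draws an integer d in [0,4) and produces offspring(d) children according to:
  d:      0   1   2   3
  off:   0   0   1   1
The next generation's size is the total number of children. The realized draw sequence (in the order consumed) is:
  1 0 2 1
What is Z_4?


gen 0: Z_0=3, draws=[1, 0, 2], offspring=[0, 0, 1], Z_1=1
gen 1: Z_1=1, draws=[1], offspring=[0], Z_2=0
gen 2: Z_2=0, draws=[], offspring=[], Z_3=0
gen 3: Z_3=0, draws=[], offspring=[], Z_4=0

0


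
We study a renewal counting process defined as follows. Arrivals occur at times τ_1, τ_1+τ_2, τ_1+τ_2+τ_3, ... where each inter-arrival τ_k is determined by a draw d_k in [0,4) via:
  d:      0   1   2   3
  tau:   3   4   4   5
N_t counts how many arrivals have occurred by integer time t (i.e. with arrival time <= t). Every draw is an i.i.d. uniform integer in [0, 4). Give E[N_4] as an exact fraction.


3/4

Inter-arrival values over d=0..3: [3, 4, 4, 5]
Each d has probability 1/4, so the pmf of τ is: f(3) = 1/4, f(4) = 1/2, f(5) = 1/4
Renewal equation for m(n) = E[N_n]: condition on τ_1 = k (if k <= n, one arrival plus a fresh copy on the remaining n−k steps): m(n) = F(n) + Σ_{k<=n} f(k)·m(n−k), where F(n) = P(τ <= n) and m(0) = 0
m(1) = F(1) = 0
m(2) = F(2) = 0
m(3) = F(3) = 1/4
m(4) = F(4) = 3/4
E[N_4] = m(4) = 3/4


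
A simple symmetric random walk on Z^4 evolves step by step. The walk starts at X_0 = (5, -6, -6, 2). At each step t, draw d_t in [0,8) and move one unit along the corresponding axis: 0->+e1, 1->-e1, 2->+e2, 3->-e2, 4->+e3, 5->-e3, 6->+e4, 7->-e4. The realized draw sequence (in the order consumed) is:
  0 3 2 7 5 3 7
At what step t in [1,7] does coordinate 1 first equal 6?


1

t=0: X=(5, -6, -6, 2), d=0 → +e1, X_1=(6, -6, -6, 2)
t=1: X=(6, -6, -6, 2), d=3 → -e2, X_2=(6, -7, -6, 2)
t=2: X=(6, -7, -6, 2), d=2 → +e2, X_3=(6, -6, -6, 2)
t=3: X=(6, -6, -6, 2), d=7 → -e4, X_4=(6, -6, -6, 1)
t=4: X=(6, -6, -6, 1), d=5 → -e3, X_5=(6, -6, -7, 1)
t=5: X=(6, -6, -7, 1), d=3 → -e2, X_6=(6, -7, -7, 1)
t=6: X=(6, -7, -7, 1), d=7 → -e4, X_7=(6, -7, -7, 0)


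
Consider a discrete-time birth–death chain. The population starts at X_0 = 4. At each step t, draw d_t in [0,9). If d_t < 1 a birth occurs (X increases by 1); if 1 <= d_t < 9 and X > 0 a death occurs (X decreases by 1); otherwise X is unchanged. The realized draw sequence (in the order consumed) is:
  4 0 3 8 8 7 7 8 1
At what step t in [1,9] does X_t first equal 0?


6

t=0: X=4, d=4 → death, X_1=3
t=1: X=3, d=0 → birth, X_2=4
t=2: X=4, d=3 → death, X_3=3
t=3: X=3, d=8 → death, X_4=2
t=4: X=2, d=8 → death, X_5=1
t=5: X=1, d=7 → death, X_6=0
t=6: X=0, d=7 → hold, X_7=0
t=7: X=0, d=8 → hold, X_8=0
t=8: X=0, d=1 → hold, X_9=0


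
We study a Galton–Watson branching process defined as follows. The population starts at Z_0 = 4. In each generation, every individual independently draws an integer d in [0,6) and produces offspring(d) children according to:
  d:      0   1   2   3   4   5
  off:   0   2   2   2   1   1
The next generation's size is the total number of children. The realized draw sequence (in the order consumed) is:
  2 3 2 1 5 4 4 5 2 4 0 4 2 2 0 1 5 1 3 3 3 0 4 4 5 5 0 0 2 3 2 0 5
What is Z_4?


gen 0: Z_0=4, draws=[2, 3, 2, 1], offspring=[2, 2, 2, 2], Z_1=8
gen 1: Z_1=8, draws=[5, 4, 4, 5, 2, 4, 0, 4], offspring=[1, 1, 1, 1, 2, 1, 0, 1], Z_2=8
gen 2: Z_2=8, draws=[2, 2, 0, 1, 5, 1, 3, 3], offspring=[2, 2, 0, 2, 1, 2, 2, 2], Z_3=13
gen 3: Z_3=13, draws=[3, 0, 4, 4, 5, 5, 0, 0, 2, 3, 2, 0, 5], offspring=[2, 0, 1, 1, 1, 1, 0, 0, 2, 2, 2, 0, 1], Z_4=13

13


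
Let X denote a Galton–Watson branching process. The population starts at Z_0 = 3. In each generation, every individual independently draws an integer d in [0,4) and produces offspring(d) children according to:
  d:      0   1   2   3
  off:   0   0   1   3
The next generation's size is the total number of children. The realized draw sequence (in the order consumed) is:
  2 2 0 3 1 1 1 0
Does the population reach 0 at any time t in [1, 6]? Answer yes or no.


yes

gen 0: Z_0=3, draws=[2, 2, 0], offspring=[1, 1, 0], Z_1=2
gen 1: Z_1=2, draws=[3, 1], offspring=[3, 0], Z_2=3
gen 2: Z_2=3, draws=[1, 1, 0], offspring=[0, 0, 0], Z_3=0
gen 3: Z_3=0, draws=[], offspring=[], Z_4=0
gen 4: Z_4=0, draws=[], offspring=[], Z_5=0
gen 5: Z_5=0, draws=[], offspring=[], Z_6=0


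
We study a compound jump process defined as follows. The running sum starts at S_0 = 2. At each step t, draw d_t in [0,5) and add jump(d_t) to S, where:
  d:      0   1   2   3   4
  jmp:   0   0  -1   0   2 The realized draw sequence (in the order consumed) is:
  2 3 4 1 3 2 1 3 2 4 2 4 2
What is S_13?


3

t=0: S=2, d=2, jump=-1, S_1=1
t=1: S=1, d=3, jump=0, S_2=1
t=2: S=1, d=4, jump=2, S_3=3
t=3: S=3, d=1, jump=0, S_4=3
t=4: S=3, d=3, jump=0, S_5=3
t=5: S=3, d=2, jump=-1, S_6=2
t=6: S=2, d=1, jump=0, S_7=2
t=7: S=2, d=3, jump=0, S_8=2
t=8: S=2, d=2, jump=-1, S_9=1
t=9: S=1, d=4, jump=2, S_10=3
t=10: S=3, d=2, jump=-1, S_11=2
t=11: S=2, d=4, jump=2, S_12=4
t=12: S=4, d=2, jump=-1, S_13=3
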